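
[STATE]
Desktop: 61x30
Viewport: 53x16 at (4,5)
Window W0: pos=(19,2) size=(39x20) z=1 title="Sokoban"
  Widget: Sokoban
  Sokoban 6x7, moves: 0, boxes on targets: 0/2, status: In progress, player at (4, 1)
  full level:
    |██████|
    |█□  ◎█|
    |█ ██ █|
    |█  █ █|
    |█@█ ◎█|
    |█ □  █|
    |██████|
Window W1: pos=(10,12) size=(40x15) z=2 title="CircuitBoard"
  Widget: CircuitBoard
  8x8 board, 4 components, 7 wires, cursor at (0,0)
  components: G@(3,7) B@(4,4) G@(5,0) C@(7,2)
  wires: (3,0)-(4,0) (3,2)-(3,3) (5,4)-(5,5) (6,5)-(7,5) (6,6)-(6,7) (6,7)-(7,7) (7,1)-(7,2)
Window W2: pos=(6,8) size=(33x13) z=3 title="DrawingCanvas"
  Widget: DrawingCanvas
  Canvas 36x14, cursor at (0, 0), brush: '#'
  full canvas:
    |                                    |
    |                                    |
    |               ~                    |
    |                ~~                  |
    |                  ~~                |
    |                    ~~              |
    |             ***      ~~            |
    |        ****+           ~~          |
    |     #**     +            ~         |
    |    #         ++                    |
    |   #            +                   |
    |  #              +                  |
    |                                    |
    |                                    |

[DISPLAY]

               ┃██████                               
               ┃█□  ◎█                               
               ┃█ ██ █                               
  ┏━━━━━━━━━━━━━━━━━━━━━━━━━━━━━━━┓                  
  ┃ DrawingCanvas                 ┃                  
  ┠───────────────────────────────┨                  
  ┃+                              ┃                  
  ┃                               ┃━━━━━━━━━━┓       
  ┃               ~               ┃          ┃       
  ┃                ~~             ┃──────────┨       
  ┃                  ~~           ┃          ┃       
  ┃                    ~~         ┃          ┃       
  ┃             ***      ~~       ┃          ┃       
  ┃        ****+           ~~     ┃          ┃       
  ┃     #**     +            ~    ┃          ┃       
  ┗━━━━━━━━━━━━━━━━━━━━━━━━━━━━━━━┛          ┃       


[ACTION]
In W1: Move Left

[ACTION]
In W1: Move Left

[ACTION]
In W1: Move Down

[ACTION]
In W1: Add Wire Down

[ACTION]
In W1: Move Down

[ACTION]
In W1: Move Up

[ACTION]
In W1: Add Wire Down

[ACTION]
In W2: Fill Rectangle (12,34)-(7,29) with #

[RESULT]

               ┃██████                               
               ┃█□  ◎█                               
               ┃█ ██ █                               
  ┏━━━━━━━━━━━━━━━━━━━━━━━━━━━━━━━┓                  
  ┃ DrawingCanvas                 ┃                  
  ┠───────────────────────────────┨                  
  ┃+                              ┃                  
  ┃                               ┃━━━━━━━━━━┓       
  ┃               ~               ┃          ┃       
  ┃                ~~             ┃──────────┨       
  ┃                  ~~           ┃          ┃       
  ┃                    ~~         ┃          ┃       
  ┃             ***      ~~       ┃          ┃       
  ┃        ****+           ~~   ##┃          ┃       
  ┃     #**     +            ~  ##┃          ┃       
  ┗━━━━━━━━━━━━━━━━━━━━━━━━━━━━━━━┛          ┃       


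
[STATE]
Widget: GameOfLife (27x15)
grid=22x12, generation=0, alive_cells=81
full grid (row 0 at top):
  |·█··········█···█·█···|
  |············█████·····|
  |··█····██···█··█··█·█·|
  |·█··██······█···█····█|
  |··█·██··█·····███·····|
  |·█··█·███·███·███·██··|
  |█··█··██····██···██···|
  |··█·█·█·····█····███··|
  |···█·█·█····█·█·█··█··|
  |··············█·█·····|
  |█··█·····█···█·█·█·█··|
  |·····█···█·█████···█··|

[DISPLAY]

Gen: 0                     
·█··········█···█·█···     
············█████·····     
··█····██···█··█··█·█·     
·█··██······█···█····█     
··█·██··█·····███·····     
·█··█·███·███·███·██··     
█··█··██····██···██···     
··█·█·█·····█····███··     
···█·█·█····█·█·█··█··     
··············█·█·····     
█··█·····█···█·█·█·█··     
·····█···█·█████···█··     
                           
                           


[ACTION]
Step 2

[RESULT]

Gen: 2                     
···········██···██····     
················█·█···     
·····███···█··█··██···     
·███·█████·█··████····     
█···█·█···███·██·██···     
█···█··█··███·██······     
····██··███··█·█··██··     
·█··············█·····     
················█··█··     
···██··········██·██··     
···········█·██···██··     
···········█·····█····     
                           
                           


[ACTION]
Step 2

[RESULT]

Gen: 4                     
···············███····     
·····█·····█···██·█···     
·██·██···███···█·█····     
·····█···█·······██···     
····██···█·······██···     
······███········█····     
···████···█···██···█··     
········███···█····█··     
··············█·····█·     
·············██···█·█·     
··············█·██·█··     
·············█·█······     
                           
                           


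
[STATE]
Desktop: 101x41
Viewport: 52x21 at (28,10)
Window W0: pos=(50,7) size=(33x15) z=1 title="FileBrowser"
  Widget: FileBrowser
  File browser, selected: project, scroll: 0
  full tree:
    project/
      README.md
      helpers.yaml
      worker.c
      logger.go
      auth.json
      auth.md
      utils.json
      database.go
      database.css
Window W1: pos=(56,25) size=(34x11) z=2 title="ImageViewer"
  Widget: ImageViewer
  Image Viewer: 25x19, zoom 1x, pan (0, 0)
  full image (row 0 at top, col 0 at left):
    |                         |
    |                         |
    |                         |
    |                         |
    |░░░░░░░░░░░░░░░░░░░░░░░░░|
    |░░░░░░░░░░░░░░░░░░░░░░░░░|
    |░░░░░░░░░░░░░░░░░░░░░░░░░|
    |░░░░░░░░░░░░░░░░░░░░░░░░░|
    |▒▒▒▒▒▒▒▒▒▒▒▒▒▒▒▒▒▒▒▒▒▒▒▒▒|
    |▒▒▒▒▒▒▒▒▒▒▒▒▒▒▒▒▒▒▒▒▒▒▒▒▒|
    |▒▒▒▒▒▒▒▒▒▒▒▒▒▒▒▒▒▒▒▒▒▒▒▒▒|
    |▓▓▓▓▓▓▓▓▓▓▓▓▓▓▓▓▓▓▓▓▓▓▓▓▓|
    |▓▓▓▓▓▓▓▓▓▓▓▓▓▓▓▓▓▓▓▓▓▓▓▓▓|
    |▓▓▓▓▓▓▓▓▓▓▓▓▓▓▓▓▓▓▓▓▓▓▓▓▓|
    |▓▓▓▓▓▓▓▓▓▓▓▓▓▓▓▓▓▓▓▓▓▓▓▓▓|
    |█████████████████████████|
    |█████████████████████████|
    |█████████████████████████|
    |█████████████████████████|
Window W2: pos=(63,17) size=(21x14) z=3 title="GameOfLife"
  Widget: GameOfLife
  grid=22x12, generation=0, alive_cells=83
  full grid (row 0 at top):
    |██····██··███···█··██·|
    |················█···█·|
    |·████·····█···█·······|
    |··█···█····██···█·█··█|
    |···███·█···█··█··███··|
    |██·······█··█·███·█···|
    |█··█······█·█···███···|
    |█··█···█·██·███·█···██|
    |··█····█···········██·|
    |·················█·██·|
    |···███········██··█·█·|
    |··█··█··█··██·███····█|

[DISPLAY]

                      ┃> [-] project/               
                      ┃    README.md                
                      ┃    helpers.yaml             
                      ┃    worker.c                 
                      ┃    logger.go                
                      ┃    auth.json                
                      ┃    auth.md                  
                      ┃    utils.js┏━━━━━━━━━━━━━━━━
                      ┃    database┃ GameOfLife     
                      ┃    database┠────────────────
                      ┃            ┃Gen: 0          
                      ┗━━━━━━━━━━━━┃···············█
                                   ┃████·····█···█··
                                   ┃·█···█····██···█
                                   ┃··███·█···█··█··
                            ┏━━━━━━┃█·······█··█·███
                            ┃ Image┃··█······█·█···█
                            ┠──────┃··█···█·██·███·█
                            ┃      ┃·█····█·········
                            ┃      ┃················
                            ┃      ┗━━━━━━━━━━━━━━━━


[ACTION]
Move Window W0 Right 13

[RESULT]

                                   ┃> [-] project/  
                                   ┃    README.md   
                                   ┃    helpers.yaml
                                   ┃    worker.c    
                                   ┃    logger.go   
                                   ┃    auth.json   
                                   ┃    auth.md     
                                   ┏━━━━━━━━━━━━━━━━
                                   ┃ GameOfLife     
                                   ┠────────────────
                                   ┃Gen: 0          
                                   ┃···············█
                                   ┃████·····█···█··
                                   ┃·█···█····██···█
                                   ┃··███·█···█··█··
                            ┏━━━━━━┃█·······█··█·███
                            ┃ Image┃··█······█·█···█
                            ┠──────┃··█···█·██·███·█
                            ┃      ┃·█····█·········
                            ┃      ┃················
                            ┃      ┗━━━━━━━━━━━━━━━━


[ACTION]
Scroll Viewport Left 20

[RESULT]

                                                    
                                                    
                                                    
                                                    
                                                    
                                                    
                                                    
                                                    
                                                    
                                                    
                                                    
                                                    
                                                    
                                                    
                                                    
                                                ┏━━━
                                                ┃ Im
                                                ┠───
                                                ┃   
                                                ┃   
                                                ┃   


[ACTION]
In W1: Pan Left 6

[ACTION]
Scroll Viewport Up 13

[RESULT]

                                                    
                                                    
                                                    
                                                    
                                                    
                                                    
                                                    
                                                    
                                                    
                                                    
                                                    
                                                    
                                                    
                                                    
                                                    
                                                    
                                                    
                                                    
                                                    
                                                    
                                                    


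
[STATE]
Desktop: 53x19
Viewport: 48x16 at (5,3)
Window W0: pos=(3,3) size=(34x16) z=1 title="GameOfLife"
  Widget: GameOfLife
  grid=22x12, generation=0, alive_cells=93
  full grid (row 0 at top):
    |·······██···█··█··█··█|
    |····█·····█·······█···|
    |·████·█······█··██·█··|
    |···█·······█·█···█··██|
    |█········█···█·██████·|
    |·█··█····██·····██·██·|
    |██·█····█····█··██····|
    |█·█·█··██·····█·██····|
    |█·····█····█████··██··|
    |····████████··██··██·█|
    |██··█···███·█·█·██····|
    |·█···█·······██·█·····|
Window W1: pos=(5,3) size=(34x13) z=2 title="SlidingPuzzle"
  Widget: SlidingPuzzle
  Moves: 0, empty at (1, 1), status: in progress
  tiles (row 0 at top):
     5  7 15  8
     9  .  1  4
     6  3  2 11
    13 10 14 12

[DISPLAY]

┏━━━━━━━━━━━━━━━━━━━━━━━━━━━━━━━━┓              
┃ SlidingPuzzle                  ┃              
┠────────────────────────────────┨              
┃┌────┬────┬────┬────┐           ┃              
┃│  5 │  7 │ 15 │  8 │           ┃              
┃├────┼────┼────┼────┤           ┃              
┃│  9 │    │  1 │  4 │           ┃              
┃├────┼────┼────┼────┤           ┃              
┃│  6 │  3 │  2 │ 11 │           ┃              
┃├────┼────┼────┼────┤           ┃              
┃│ 13 │ 10 │ 14 │ 12 │           ┃              
┃└────┴────┴────┴────┘           ┃              
┗━━━━━━━━━━━━━━━━━━━━━━━━━━━━━━━━┛              
···████████··██··██·█          ┃                
█··█···███·█·█·██····          ┃                
━━━━━━━━━━━━━━━━━━━━━━━━━━━━━━━┛                


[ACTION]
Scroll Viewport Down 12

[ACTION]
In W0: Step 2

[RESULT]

┏━━━━━━━━━━━━━━━━━━━━━━━━━━━━━━━━┓              
┃ SlidingPuzzle                  ┃              
┠────────────────────────────────┨              
┃┌────┬────┬────┬────┐           ┃              
┃│  5 │  7 │ 15 │  8 │           ┃              
┃├────┼────┼────┼────┤           ┃              
┃│  9 │    │  1 │  4 │           ┃              
┃├────┼────┼────┼────┤           ┃              
┃│  6 │  3 │  2 │ 11 │           ┃              
┃├────┼────┼────┼────┤           ┃              
┃│ 13 │ 10 │ 14 │ 12 │           ┃              
┃└────┴────┴────┴────┘           ┃              
┗━━━━━━━━━━━━━━━━━━━━━━━━━━━━━━━━┛              
···█······██····█··█·          ┃                
·█··█·······█·██·██··          ┃                
━━━━━━━━━━━━━━━━━━━━━━━━━━━━━━━┛                


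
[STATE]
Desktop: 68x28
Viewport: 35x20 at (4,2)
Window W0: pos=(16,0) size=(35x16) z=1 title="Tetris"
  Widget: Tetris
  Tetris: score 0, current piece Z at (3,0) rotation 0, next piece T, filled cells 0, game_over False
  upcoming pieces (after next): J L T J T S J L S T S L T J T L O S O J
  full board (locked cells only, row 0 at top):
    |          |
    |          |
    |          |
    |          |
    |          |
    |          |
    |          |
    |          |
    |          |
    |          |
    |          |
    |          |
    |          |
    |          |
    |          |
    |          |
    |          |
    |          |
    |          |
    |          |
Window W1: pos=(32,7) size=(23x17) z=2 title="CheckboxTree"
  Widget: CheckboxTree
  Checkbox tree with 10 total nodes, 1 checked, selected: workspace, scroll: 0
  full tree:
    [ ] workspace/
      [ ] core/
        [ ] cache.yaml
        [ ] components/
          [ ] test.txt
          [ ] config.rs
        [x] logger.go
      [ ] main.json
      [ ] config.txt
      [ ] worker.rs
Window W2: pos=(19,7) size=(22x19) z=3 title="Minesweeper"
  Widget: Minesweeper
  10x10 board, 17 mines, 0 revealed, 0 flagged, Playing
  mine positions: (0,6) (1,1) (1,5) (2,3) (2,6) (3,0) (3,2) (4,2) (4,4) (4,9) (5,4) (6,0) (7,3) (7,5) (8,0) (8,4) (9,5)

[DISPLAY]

            ┠──────────────────────
            ┃          │Next:      
            ┃          │ ▒         
            ┃          │▒▒▒        
            ┃          │           
            ┃  ┏━━━━━━━━━━━━━━━━━━━
            ┃  ┃ Minesweeper       
            ┃  ┠───────────────────
            ┃  ┃■■■■■■■■■■         
            ┃  ┃■■■■■■■■■■         
            ┃  ┃■■■■■■■■■■         
            ┃  ┃■■■■■■■■■■         
            ┃  ┃■■■■■■■■■■         
            ┗━━┃■■■■■■■■■■         
               ┃■■■■■■■■■■         
               ┃■■■■■■■■■■         
               ┃■■■■■■■■■■         
               ┃■■■■■■■■■■         
               ┃                   
               ┃                   


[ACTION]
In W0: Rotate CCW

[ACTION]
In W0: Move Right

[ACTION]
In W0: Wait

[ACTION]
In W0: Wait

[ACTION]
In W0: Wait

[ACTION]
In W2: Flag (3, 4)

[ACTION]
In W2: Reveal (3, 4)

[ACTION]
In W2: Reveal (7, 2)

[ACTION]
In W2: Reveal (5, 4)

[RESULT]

            ┠──────────────────────
            ┃          │Next:      
            ┃          │ ▒         
            ┃          │▒▒▒        
            ┃          │           
            ┃  ┏━━━━━━━━━━━━━━━━━━━
            ┃  ┃ Minesweeper       
            ┃  ┠───────────────────
            ┃  ┃■■■■■■✹■■■         
            ┃  ┃■✹■■■✹■■■■         
            ┃  ┃■■■✹■■✹■■■         
            ┃  ┃✹■✹■⚑■■■■■         
            ┃  ┃■■✹■✹■■■■✹         
            ┗━━┃■■■■✹■■■■■         
               ┃✹■■■■■■■■■         
               ┃■■1✹■✹■■■■         
               ┃✹■■■✹■■■■■         
               ┃■■■■■✹■■■■         
               ┃                   
               ┃                   


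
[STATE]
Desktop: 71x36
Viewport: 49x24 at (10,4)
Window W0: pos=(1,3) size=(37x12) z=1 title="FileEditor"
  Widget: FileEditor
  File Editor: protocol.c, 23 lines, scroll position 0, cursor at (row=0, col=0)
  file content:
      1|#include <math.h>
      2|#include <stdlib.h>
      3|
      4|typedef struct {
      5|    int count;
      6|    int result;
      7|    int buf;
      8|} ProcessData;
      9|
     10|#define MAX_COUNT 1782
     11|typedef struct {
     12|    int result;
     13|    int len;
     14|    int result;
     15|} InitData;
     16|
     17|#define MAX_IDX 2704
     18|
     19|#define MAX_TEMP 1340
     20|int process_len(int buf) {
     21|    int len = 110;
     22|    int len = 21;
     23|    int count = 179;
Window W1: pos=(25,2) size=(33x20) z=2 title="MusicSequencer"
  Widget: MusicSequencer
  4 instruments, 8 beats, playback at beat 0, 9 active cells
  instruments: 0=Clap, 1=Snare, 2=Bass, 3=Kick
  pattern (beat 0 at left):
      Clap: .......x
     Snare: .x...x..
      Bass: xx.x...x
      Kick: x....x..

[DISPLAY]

tor            ┠───────────────────────────────┨ 
───────────────┃      ▼1234567                 ┃ 
 <math.h>      ┃  Clap·······█                 ┃ 
 <stdlib.h>    ┃ Snare·█···█··                 ┃ 
               ┃  Bass██·█···█                 ┃ 
struct {       ┃  Kick█····█··                 ┃ 
count;         ┃                               ┃ 
result;        ┃                               ┃ 
buf;           ┃                               ┃ 
sData;         ┃                               ┃ 
━━━━━━━━━━━━━━━┃                               ┃ 
               ┃                               ┃ 
               ┃                               ┃ 
               ┃                               ┃ 
               ┃                               ┃ 
               ┃                               ┃ 
               ┃                               ┃ 
               ┗━━━━━━━━━━━━━━━━━━━━━━━━━━━━━━━┛ 
                                                 
                                                 
                                                 
                                                 
                                                 
                                                 


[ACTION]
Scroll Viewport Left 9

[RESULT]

┃ FileEditor            ┠────────────────────────
┠───────────────────────┃      ▼1234567          
┃█include <math.h>      ┃  Clap·······█          
┃#include <stdlib.h>    ┃ Snare·█···█··          
┃                       ┃  Bass██·█···█          
┃typedef struct {       ┃  Kick█····█··          
┃    int count;         ┃                        
┃    int result;        ┃                        
┃    int buf;           ┃                        
┃} ProcessData;         ┃                        
┗━━━━━━━━━━━━━━━━━━━━━━━┃                        
                        ┃                        
                        ┃                        
                        ┃                        
                        ┃                        
                        ┃                        
                        ┃                        
                        ┗━━━━━━━━━━━━━━━━━━━━━━━━
                                                 
                                                 
                                                 
                                                 
                                                 
                                                 


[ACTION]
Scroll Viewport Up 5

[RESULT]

                                                 
                                                 
                        ┏━━━━━━━━━━━━━━━━━━━━━━━━
┏━━━━━━━━━━━━━━━━━━━━━━━┃ MusicSequencer         
┃ FileEditor            ┠────────────────────────
┠───────────────────────┃      ▼1234567          
┃█include <math.h>      ┃  Clap·······█          
┃#include <stdlib.h>    ┃ Snare·█···█··          
┃                       ┃  Bass██·█···█          
┃typedef struct {       ┃  Kick█····█··          
┃    int count;         ┃                        
┃    int result;        ┃                        
┃    int buf;           ┃                        
┃} ProcessData;         ┃                        
┗━━━━━━━━━━━━━━━━━━━━━━━┃                        
                        ┃                        
                        ┃                        
                        ┃                        
                        ┃                        
                        ┃                        
                        ┃                        
                        ┗━━━━━━━━━━━━━━━━━━━━━━━━
                                                 
                                                 


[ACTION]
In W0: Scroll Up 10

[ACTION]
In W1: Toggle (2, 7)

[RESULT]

                                                 
                                                 
                        ┏━━━━━━━━━━━━━━━━━━━━━━━━
┏━━━━━━━━━━━━━━━━━━━━━━━┃ MusicSequencer         
┃ FileEditor            ┠────────────────────────
┠───────────────────────┃      ▼1234567          
┃█include <math.h>      ┃  Clap·······█          
┃#include <stdlib.h>    ┃ Snare·█···█··          
┃                       ┃  Bass██·█····          
┃typedef struct {       ┃  Kick█····█··          
┃    int count;         ┃                        
┃    int result;        ┃                        
┃    int buf;           ┃                        
┃} ProcessData;         ┃                        
┗━━━━━━━━━━━━━━━━━━━━━━━┃                        
                        ┃                        
                        ┃                        
                        ┃                        
                        ┃                        
                        ┃                        
                        ┃                        
                        ┗━━━━━━━━━━━━━━━━━━━━━━━━
                                                 
                                                 


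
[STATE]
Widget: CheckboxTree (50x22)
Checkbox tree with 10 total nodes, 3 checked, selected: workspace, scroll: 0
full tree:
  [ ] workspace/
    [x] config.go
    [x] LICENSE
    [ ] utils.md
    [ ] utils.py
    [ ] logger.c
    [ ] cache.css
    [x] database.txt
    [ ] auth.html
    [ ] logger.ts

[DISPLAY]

>[-] workspace/                                   
   [x] config.go                                  
   [x] LICENSE                                    
   [ ] utils.md                                   
   [ ] utils.py                                   
   [ ] logger.c                                   
   [ ] cache.css                                  
   [x] database.txt                               
   [ ] auth.html                                  
   [ ] logger.ts                                  
                                                  
                                                  
                                                  
                                                  
                                                  
                                                  
                                                  
                                                  
                                                  
                                                  
                                                  
                                                  


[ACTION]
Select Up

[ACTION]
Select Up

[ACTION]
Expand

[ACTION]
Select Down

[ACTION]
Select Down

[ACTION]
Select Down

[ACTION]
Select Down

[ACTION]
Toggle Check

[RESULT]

 [-] workspace/                                   
   [x] config.go                                  
   [x] LICENSE                                    
   [ ] utils.md                                   
>  [x] utils.py                                   
   [ ] logger.c                                   
   [ ] cache.css                                  
   [x] database.txt                               
   [ ] auth.html                                  
   [ ] logger.ts                                  
                                                  
                                                  
                                                  
                                                  
                                                  
                                                  
                                                  
                                                  
                                                  
                                                  
                                                  
                                                  


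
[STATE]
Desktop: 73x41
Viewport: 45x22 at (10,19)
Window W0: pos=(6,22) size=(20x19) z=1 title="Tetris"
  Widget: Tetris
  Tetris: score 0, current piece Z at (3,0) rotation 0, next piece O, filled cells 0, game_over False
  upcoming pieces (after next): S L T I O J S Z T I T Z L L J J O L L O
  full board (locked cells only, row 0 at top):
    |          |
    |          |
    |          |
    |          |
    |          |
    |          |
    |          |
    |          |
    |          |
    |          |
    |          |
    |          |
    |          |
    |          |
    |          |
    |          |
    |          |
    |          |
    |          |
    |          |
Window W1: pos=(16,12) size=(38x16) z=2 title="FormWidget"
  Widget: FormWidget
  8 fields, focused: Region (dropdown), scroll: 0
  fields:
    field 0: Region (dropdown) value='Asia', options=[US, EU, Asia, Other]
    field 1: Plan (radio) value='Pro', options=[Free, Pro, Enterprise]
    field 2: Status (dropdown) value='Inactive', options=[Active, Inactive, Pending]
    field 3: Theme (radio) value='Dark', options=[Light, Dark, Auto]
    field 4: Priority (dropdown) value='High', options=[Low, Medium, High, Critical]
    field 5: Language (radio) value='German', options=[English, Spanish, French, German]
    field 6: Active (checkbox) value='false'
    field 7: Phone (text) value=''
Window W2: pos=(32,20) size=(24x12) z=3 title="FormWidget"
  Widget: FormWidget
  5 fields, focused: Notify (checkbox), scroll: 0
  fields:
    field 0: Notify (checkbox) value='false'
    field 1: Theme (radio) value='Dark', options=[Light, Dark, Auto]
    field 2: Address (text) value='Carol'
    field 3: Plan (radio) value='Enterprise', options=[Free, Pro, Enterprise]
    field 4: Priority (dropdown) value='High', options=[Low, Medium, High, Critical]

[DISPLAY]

      ┃  Priority:   [High               ▼]┃ 
      ┃  Language:   (┏━━━━━━━━━━━━━━━━━━━━━━
      ┃  Active:     [┃ FormWidget           
━━━━━━┃  Phone:      [┠──────────────────────
tris  ┃               ┃> Notify:     [ ]     
──────┃               ┃  Theme:      ( ) Ligh
      ┃               ┃  Address:    [Carol ]
      ┃               ┃  Plan:       ( ) Free
      ┗━━━━━━━━━━━━━━━┃  Priority:   [High ▼]
               ┃      ┃                      
               ┃      ┃                      
               ┃      ┃                      
               ┃      ┗━━━━━━━━━━━━━━━━━━━━━━
               ┃                             
               ┃                             
               ┃                             
               ┃                             
               ┃                             
               ┃                             
               ┃                             
               ┃                             
━━━━━━━━━━━━━━━┛                             


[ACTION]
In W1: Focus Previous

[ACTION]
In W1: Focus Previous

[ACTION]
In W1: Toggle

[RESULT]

      ┃  Priority:   [High               ▼]┃ 
      ┃  Language:   (┏━━━━━━━━━━━━━━━━━━━━━━
      ┃> Active:     [┃ FormWidget           
━━━━━━┃  Phone:      [┠──────────────────────
tris  ┃               ┃> Notify:     [ ]     
──────┃               ┃  Theme:      ( ) Ligh
      ┃               ┃  Address:    [Carol ]
      ┃               ┃  Plan:       ( ) Free
      ┗━━━━━━━━━━━━━━━┃  Priority:   [High ▼]
               ┃      ┃                      
               ┃      ┃                      
               ┃      ┃                      
               ┃      ┗━━━━━━━━━━━━━━━━━━━━━━
               ┃                             
               ┃                             
               ┃                             
               ┃                             
               ┃                             
               ┃                             
               ┃                             
               ┃                             
━━━━━━━━━━━━━━━┛                             


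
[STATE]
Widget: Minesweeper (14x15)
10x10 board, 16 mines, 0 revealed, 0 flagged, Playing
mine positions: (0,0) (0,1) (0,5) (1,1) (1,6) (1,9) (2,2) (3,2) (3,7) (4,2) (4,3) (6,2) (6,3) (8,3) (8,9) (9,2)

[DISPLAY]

■■■■■■■■■■    
■■■■■■■■■■    
■■■■■■■■■■    
■■■■■■■■■■    
■■■■■■■■■■    
■■■■■■■■■■    
■■■■■■■■■■    
■■■■■■■■■■    
■■■■■■■■■■    
■■■■■■■■■■    
              
              
              
              
              


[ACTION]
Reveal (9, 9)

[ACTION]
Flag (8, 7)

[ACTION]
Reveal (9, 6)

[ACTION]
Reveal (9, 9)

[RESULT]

■■■■■■■■■■    
■■■112■■■■    
■■■2 12■21    
■■■41 1■1     
■■■■1 111     
■■■■2         
■■■■1         
■■■■2   11    
■■■■1   1■    
■■■■1   11    
              
              
              
              
              


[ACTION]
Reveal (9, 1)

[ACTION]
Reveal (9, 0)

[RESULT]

■■■■■■■■■■    
■■■112■■■■    
13■2 12■21    
 3■41 1■1     
 2■■1 111     
 2■■2         
 1■■1         
 1■■2   11    
 1■■1   1■    
 1■■1   11    
              
              
              
              
              


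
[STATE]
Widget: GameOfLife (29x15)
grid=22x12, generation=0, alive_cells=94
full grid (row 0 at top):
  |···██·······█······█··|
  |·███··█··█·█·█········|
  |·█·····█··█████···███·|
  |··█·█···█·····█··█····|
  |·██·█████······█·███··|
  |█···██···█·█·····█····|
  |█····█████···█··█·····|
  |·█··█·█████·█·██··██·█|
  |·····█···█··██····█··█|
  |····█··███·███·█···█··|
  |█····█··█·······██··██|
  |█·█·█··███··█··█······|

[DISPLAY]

Gen: 0                       
···██·······█······█··       
·███··█··█·█·█········       
·█·····█··█████···███·       
··█·█···█·····█··█····       
·██·█████······█·███··       
█···██···█·█·····█····       
█····█████···█··█·····       
·█··█·█████·█·██··██·█       
·····█···█··██····█··█       
····█··███·███·█···█··       
█····█··█·······██··██       
█·█·█··███··█··█······       
                             
                             


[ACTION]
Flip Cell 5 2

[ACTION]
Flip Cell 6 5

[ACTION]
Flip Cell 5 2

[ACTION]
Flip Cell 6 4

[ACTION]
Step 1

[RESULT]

Gen: 1                       
···██·······█·········       
·█·██·········█···█·█·       
·█·····█████··█···██··       
··█·█···██·██·████··█·       
·██···████·······█····       
█········██······█····       
██·██······████████···       
····█·····███·██·████·       
····██·········█··█···       
····████·███·██·████·█       
·█·████···██·████···█·       
·█·····███······█·····       
                             
                             
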